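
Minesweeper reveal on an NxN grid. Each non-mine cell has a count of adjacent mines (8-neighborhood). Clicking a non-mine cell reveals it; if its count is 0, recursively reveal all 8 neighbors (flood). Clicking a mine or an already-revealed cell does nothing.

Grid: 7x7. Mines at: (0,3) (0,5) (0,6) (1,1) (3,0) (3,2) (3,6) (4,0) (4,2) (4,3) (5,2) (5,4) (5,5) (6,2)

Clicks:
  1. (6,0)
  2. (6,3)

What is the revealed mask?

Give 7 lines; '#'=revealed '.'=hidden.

Click 1 (6,0) count=0: revealed 4 new [(5,0) (5,1) (6,0) (6,1)] -> total=4
Click 2 (6,3) count=3: revealed 1 new [(6,3)] -> total=5

Answer: .......
.......
.......
.......
.......
##.....
##.#...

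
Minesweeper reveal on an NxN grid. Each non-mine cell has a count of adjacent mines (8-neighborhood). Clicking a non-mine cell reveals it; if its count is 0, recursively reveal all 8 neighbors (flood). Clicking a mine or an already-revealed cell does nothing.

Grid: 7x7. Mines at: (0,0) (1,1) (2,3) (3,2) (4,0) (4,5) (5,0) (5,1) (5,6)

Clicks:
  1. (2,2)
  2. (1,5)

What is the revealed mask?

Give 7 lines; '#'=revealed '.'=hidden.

Click 1 (2,2) count=3: revealed 1 new [(2,2)] -> total=1
Click 2 (1,5) count=0: revealed 16 new [(0,2) (0,3) (0,4) (0,5) (0,6) (1,2) (1,3) (1,4) (1,5) (1,6) (2,4) (2,5) (2,6) (3,4) (3,5) (3,6)] -> total=17

Answer: ..#####
..#####
..#.###
....###
.......
.......
.......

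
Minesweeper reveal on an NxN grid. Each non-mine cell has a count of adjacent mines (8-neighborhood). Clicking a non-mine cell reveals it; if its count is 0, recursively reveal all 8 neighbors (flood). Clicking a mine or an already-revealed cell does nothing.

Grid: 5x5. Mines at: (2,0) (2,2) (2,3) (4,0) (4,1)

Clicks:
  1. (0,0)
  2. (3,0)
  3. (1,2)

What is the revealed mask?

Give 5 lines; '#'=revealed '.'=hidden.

Answer: #####
#####
.....
#....
.....

Derivation:
Click 1 (0,0) count=0: revealed 10 new [(0,0) (0,1) (0,2) (0,3) (0,4) (1,0) (1,1) (1,2) (1,3) (1,4)] -> total=10
Click 2 (3,0) count=3: revealed 1 new [(3,0)] -> total=11
Click 3 (1,2) count=2: revealed 0 new [(none)] -> total=11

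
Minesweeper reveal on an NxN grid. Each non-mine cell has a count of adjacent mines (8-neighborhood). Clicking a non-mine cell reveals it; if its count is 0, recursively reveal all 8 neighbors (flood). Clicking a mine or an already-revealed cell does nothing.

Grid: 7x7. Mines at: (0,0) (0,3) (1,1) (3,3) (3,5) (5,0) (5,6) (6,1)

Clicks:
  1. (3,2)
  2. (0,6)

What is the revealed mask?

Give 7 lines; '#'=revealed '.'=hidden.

Answer: ....###
....###
....###
..#....
.......
.......
.......

Derivation:
Click 1 (3,2) count=1: revealed 1 new [(3,2)] -> total=1
Click 2 (0,6) count=0: revealed 9 new [(0,4) (0,5) (0,6) (1,4) (1,5) (1,6) (2,4) (2,5) (2,6)] -> total=10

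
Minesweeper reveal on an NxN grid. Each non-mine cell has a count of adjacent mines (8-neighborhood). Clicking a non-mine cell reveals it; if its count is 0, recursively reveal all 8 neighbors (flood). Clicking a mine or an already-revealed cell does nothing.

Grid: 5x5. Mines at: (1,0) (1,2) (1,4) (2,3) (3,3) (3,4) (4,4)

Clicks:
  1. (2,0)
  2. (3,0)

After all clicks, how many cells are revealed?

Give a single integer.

Click 1 (2,0) count=1: revealed 1 new [(2,0)] -> total=1
Click 2 (3,0) count=0: revealed 8 new [(2,1) (2,2) (3,0) (3,1) (3,2) (4,0) (4,1) (4,2)] -> total=9

Answer: 9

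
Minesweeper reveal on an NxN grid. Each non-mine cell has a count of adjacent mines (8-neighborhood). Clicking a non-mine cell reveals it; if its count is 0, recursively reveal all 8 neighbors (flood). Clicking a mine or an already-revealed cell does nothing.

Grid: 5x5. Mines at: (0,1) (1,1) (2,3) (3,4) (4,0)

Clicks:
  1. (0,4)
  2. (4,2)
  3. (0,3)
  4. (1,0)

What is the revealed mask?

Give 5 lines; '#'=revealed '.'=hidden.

Click 1 (0,4) count=0: revealed 6 new [(0,2) (0,3) (0,4) (1,2) (1,3) (1,4)] -> total=6
Click 2 (4,2) count=0: revealed 6 new [(3,1) (3,2) (3,3) (4,1) (4,2) (4,3)] -> total=12
Click 3 (0,3) count=0: revealed 0 new [(none)] -> total=12
Click 4 (1,0) count=2: revealed 1 new [(1,0)] -> total=13

Answer: ..###
#.###
.....
.###.
.###.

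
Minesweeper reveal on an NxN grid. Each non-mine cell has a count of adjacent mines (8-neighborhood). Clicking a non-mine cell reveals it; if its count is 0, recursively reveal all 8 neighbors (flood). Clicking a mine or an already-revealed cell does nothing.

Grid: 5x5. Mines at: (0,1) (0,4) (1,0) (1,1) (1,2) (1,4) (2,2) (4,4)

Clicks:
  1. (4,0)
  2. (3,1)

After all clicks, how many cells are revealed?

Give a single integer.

Answer: 10

Derivation:
Click 1 (4,0) count=0: revealed 10 new [(2,0) (2,1) (3,0) (3,1) (3,2) (3,3) (4,0) (4,1) (4,2) (4,3)] -> total=10
Click 2 (3,1) count=1: revealed 0 new [(none)] -> total=10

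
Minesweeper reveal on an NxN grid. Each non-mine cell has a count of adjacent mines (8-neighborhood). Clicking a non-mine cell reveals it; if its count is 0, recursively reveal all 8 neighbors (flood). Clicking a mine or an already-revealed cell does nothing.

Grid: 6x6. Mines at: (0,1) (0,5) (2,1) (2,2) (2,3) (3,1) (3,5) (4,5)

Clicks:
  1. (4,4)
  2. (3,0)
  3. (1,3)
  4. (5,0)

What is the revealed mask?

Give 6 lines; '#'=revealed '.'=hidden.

Click 1 (4,4) count=2: revealed 1 new [(4,4)] -> total=1
Click 2 (3,0) count=2: revealed 1 new [(3,0)] -> total=2
Click 3 (1,3) count=2: revealed 1 new [(1,3)] -> total=3
Click 4 (5,0) count=0: revealed 12 new [(3,2) (3,3) (3,4) (4,0) (4,1) (4,2) (4,3) (5,0) (5,1) (5,2) (5,3) (5,4)] -> total=15

Answer: ......
...#..
......
#.###.
#####.
#####.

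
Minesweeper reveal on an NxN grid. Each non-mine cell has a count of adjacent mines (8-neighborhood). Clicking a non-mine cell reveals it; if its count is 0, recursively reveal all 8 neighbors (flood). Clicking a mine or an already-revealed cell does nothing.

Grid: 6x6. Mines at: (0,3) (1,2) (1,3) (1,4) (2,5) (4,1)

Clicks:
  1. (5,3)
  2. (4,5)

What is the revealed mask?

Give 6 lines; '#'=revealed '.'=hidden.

Click 1 (5,3) count=0: revealed 15 new [(2,2) (2,3) (2,4) (3,2) (3,3) (3,4) (3,5) (4,2) (4,3) (4,4) (4,5) (5,2) (5,3) (5,4) (5,5)] -> total=15
Click 2 (4,5) count=0: revealed 0 new [(none)] -> total=15

Answer: ......
......
..###.
..####
..####
..####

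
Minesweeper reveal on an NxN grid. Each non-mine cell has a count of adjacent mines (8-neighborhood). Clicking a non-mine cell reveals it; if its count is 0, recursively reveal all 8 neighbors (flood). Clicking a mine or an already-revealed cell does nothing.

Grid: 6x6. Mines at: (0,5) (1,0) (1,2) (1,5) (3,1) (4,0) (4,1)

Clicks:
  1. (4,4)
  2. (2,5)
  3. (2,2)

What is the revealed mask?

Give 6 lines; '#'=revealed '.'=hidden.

Answer: ......
......
..####
..####
..####
..####

Derivation:
Click 1 (4,4) count=0: revealed 16 new [(2,2) (2,3) (2,4) (2,5) (3,2) (3,3) (3,4) (3,5) (4,2) (4,3) (4,4) (4,5) (5,2) (5,3) (5,4) (5,5)] -> total=16
Click 2 (2,5) count=1: revealed 0 new [(none)] -> total=16
Click 3 (2,2) count=2: revealed 0 new [(none)] -> total=16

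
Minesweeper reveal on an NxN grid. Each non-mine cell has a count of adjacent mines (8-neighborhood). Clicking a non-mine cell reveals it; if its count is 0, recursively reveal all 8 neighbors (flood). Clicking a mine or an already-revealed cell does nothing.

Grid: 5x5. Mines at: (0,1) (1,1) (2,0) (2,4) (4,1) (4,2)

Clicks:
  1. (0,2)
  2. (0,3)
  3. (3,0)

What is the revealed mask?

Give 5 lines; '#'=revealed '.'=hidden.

Answer: ..###
..###
.....
#....
.....

Derivation:
Click 1 (0,2) count=2: revealed 1 new [(0,2)] -> total=1
Click 2 (0,3) count=0: revealed 5 new [(0,3) (0,4) (1,2) (1,3) (1,4)] -> total=6
Click 3 (3,0) count=2: revealed 1 new [(3,0)] -> total=7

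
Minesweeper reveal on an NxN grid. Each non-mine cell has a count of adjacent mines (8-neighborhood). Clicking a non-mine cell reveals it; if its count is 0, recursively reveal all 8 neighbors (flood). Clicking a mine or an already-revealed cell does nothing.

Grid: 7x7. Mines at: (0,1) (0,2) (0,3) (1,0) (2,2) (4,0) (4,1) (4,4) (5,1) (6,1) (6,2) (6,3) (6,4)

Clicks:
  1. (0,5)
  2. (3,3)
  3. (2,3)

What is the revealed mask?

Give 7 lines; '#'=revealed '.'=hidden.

Answer: ....###
...####
...####
...####
.....##
.....##
.....##

Derivation:
Click 1 (0,5) count=0: revealed 21 new [(0,4) (0,5) (0,6) (1,3) (1,4) (1,5) (1,6) (2,3) (2,4) (2,5) (2,6) (3,3) (3,4) (3,5) (3,6) (4,5) (4,6) (5,5) (5,6) (6,5) (6,6)] -> total=21
Click 2 (3,3) count=2: revealed 0 new [(none)] -> total=21
Click 3 (2,3) count=1: revealed 0 new [(none)] -> total=21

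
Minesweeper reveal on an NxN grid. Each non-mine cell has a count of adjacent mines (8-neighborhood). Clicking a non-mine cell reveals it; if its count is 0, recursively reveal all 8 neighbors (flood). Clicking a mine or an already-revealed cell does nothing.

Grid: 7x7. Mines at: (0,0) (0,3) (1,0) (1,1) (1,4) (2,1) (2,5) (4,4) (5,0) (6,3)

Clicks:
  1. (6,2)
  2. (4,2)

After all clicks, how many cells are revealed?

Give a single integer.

Answer: 10

Derivation:
Click 1 (6,2) count=1: revealed 1 new [(6,2)] -> total=1
Click 2 (4,2) count=0: revealed 9 new [(3,1) (3,2) (3,3) (4,1) (4,2) (4,3) (5,1) (5,2) (5,3)] -> total=10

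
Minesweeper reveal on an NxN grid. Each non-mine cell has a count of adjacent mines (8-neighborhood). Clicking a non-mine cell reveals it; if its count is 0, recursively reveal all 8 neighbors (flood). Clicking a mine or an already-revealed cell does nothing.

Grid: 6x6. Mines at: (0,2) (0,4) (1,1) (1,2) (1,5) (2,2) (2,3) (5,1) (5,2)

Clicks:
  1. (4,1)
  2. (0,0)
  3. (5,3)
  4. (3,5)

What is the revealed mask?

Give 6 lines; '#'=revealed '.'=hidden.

Click 1 (4,1) count=2: revealed 1 new [(4,1)] -> total=1
Click 2 (0,0) count=1: revealed 1 new [(0,0)] -> total=2
Click 3 (5,3) count=1: revealed 1 new [(5,3)] -> total=3
Click 4 (3,5) count=0: revealed 10 new [(2,4) (2,5) (3,3) (3,4) (3,5) (4,3) (4,4) (4,5) (5,4) (5,5)] -> total=13

Answer: #.....
......
....##
...###
.#.###
...###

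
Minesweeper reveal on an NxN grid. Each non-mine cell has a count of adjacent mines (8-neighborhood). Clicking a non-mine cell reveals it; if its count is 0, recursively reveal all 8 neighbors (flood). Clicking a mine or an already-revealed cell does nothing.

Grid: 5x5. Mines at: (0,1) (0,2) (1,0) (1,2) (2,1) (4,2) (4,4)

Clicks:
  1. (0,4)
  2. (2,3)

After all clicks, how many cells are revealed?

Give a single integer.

Click 1 (0,4) count=0: revealed 8 new [(0,3) (0,4) (1,3) (1,4) (2,3) (2,4) (3,3) (3,4)] -> total=8
Click 2 (2,3) count=1: revealed 0 new [(none)] -> total=8

Answer: 8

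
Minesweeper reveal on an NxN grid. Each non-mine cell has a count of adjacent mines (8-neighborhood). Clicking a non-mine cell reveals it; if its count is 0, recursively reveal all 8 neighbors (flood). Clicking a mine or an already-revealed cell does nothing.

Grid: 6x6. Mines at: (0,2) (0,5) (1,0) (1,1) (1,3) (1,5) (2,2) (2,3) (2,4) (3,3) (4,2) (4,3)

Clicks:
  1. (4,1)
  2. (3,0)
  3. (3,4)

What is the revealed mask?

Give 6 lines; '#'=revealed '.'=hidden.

Click 1 (4,1) count=1: revealed 1 new [(4,1)] -> total=1
Click 2 (3,0) count=0: revealed 7 new [(2,0) (2,1) (3,0) (3,1) (4,0) (5,0) (5,1)] -> total=8
Click 3 (3,4) count=4: revealed 1 new [(3,4)] -> total=9

Answer: ......
......
##....
##..#.
##....
##....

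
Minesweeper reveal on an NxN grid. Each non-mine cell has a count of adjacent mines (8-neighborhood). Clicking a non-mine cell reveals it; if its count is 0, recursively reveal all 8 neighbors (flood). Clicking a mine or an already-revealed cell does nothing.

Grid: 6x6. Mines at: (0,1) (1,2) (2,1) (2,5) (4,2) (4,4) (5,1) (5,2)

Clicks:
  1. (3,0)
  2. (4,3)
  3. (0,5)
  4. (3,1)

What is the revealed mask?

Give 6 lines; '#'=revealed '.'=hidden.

Answer: ...###
...###
......
##....
...#..
......

Derivation:
Click 1 (3,0) count=1: revealed 1 new [(3,0)] -> total=1
Click 2 (4,3) count=3: revealed 1 new [(4,3)] -> total=2
Click 3 (0,5) count=0: revealed 6 new [(0,3) (0,4) (0,5) (1,3) (1,4) (1,5)] -> total=8
Click 4 (3,1) count=2: revealed 1 new [(3,1)] -> total=9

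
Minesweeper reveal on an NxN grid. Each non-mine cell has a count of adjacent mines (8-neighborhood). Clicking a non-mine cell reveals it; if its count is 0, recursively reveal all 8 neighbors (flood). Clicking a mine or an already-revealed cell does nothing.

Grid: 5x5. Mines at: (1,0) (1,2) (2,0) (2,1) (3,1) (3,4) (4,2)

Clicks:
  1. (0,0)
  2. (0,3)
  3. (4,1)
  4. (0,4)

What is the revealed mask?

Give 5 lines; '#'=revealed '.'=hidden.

Click 1 (0,0) count=1: revealed 1 new [(0,0)] -> total=1
Click 2 (0,3) count=1: revealed 1 new [(0,3)] -> total=2
Click 3 (4,1) count=2: revealed 1 new [(4,1)] -> total=3
Click 4 (0,4) count=0: revealed 5 new [(0,4) (1,3) (1,4) (2,3) (2,4)] -> total=8

Answer: #..##
...##
...##
.....
.#...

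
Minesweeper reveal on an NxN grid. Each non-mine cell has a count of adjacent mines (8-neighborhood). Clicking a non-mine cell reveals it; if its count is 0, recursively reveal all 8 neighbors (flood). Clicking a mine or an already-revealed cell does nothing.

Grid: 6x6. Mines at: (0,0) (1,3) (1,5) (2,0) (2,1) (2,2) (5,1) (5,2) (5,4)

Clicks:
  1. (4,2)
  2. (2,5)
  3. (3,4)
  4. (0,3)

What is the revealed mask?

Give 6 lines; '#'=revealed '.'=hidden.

Click 1 (4,2) count=2: revealed 1 new [(4,2)] -> total=1
Click 2 (2,5) count=1: revealed 1 new [(2,5)] -> total=2
Click 3 (3,4) count=0: revealed 8 new [(2,3) (2,4) (3,3) (3,4) (3,5) (4,3) (4,4) (4,5)] -> total=10
Click 4 (0,3) count=1: revealed 1 new [(0,3)] -> total=11

Answer: ...#..
......
...###
...###
..####
......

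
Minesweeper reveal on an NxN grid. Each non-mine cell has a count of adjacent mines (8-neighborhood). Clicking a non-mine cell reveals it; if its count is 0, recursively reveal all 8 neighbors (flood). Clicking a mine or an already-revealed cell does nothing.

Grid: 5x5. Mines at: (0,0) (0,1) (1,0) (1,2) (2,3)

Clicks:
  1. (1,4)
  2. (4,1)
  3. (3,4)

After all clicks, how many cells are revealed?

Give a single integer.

Answer: 14

Derivation:
Click 1 (1,4) count=1: revealed 1 new [(1,4)] -> total=1
Click 2 (4,1) count=0: revealed 13 new [(2,0) (2,1) (2,2) (3,0) (3,1) (3,2) (3,3) (3,4) (4,0) (4,1) (4,2) (4,3) (4,4)] -> total=14
Click 3 (3,4) count=1: revealed 0 new [(none)] -> total=14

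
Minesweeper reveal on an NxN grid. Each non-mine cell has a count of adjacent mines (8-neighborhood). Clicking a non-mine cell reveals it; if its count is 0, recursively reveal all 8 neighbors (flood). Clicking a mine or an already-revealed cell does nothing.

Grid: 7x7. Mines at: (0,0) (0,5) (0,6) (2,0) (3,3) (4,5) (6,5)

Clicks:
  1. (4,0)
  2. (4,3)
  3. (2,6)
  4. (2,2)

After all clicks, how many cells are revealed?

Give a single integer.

Click 1 (4,0) count=0: revealed 18 new [(3,0) (3,1) (3,2) (4,0) (4,1) (4,2) (4,3) (4,4) (5,0) (5,1) (5,2) (5,3) (5,4) (6,0) (6,1) (6,2) (6,3) (6,4)] -> total=18
Click 2 (4,3) count=1: revealed 0 new [(none)] -> total=18
Click 3 (2,6) count=0: revealed 9 new [(1,4) (1,5) (1,6) (2,4) (2,5) (2,6) (3,4) (3,5) (3,6)] -> total=27
Click 4 (2,2) count=1: revealed 1 new [(2,2)] -> total=28

Answer: 28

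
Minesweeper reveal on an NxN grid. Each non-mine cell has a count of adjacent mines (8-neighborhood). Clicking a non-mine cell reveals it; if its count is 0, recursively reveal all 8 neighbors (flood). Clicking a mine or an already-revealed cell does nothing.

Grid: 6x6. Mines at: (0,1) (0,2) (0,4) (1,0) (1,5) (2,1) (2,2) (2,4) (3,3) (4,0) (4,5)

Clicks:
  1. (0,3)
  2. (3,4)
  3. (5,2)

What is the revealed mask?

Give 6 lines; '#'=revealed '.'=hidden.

Answer: ...#..
......
......
....#.
.####.
.####.

Derivation:
Click 1 (0,3) count=2: revealed 1 new [(0,3)] -> total=1
Click 2 (3,4) count=3: revealed 1 new [(3,4)] -> total=2
Click 3 (5,2) count=0: revealed 8 new [(4,1) (4,2) (4,3) (4,4) (5,1) (5,2) (5,3) (5,4)] -> total=10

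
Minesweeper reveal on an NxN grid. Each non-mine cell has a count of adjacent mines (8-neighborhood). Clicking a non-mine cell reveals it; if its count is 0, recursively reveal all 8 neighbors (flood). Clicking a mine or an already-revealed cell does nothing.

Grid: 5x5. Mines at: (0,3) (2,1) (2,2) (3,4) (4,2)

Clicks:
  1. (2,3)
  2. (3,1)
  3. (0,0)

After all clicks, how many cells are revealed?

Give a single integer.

Click 1 (2,3) count=2: revealed 1 new [(2,3)] -> total=1
Click 2 (3,1) count=3: revealed 1 new [(3,1)] -> total=2
Click 3 (0,0) count=0: revealed 6 new [(0,0) (0,1) (0,2) (1,0) (1,1) (1,2)] -> total=8

Answer: 8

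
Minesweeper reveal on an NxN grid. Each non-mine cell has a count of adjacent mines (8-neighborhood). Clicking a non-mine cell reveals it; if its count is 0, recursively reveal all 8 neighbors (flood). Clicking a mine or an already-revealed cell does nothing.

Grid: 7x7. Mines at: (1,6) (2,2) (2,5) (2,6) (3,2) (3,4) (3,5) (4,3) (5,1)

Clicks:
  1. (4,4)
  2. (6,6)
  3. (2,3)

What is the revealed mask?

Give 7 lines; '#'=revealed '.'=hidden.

Click 1 (4,4) count=3: revealed 1 new [(4,4)] -> total=1
Click 2 (6,6) count=0: revealed 12 new [(4,5) (4,6) (5,2) (5,3) (5,4) (5,5) (5,6) (6,2) (6,3) (6,4) (6,5) (6,6)] -> total=13
Click 3 (2,3) count=3: revealed 1 new [(2,3)] -> total=14

Answer: .......
.......
...#...
.......
....###
..#####
..#####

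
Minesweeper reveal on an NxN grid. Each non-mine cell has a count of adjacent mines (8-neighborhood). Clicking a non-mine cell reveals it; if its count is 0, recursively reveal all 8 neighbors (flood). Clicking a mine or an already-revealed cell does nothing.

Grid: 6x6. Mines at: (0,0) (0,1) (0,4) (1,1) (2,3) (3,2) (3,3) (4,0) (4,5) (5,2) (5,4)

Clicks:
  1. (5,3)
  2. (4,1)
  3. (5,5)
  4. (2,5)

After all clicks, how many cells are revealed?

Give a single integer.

Click 1 (5,3) count=2: revealed 1 new [(5,3)] -> total=1
Click 2 (4,1) count=3: revealed 1 new [(4,1)] -> total=2
Click 3 (5,5) count=2: revealed 1 new [(5,5)] -> total=3
Click 4 (2,5) count=0: revealed 6 new [(1,4) (1,5) (2,4) (2,5) (3,4) (3,5)] -> total=9

Answer: 9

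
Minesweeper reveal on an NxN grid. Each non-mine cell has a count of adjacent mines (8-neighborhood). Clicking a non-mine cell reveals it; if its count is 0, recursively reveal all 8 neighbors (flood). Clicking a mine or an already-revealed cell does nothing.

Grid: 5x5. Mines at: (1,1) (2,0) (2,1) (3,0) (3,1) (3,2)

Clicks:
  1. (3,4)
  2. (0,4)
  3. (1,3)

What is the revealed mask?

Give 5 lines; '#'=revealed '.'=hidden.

Answer: ..###
..###
..###
...##
...##

Derivation:
Click 1 (3,4) count=0: revealed 13 new [(0,2) (0,3) (0,4) (1,2) (1,3) (1,4) (2,2) (2,3) (2,4) (3,3) (3,4) (4,3) (4,4)] -> total=13
Click 2 (0,4) count=0: revealed 0 new [(none)] -> total=13
Click 3 (1,3) count=0: revealed 0 new [(none)] -> total=13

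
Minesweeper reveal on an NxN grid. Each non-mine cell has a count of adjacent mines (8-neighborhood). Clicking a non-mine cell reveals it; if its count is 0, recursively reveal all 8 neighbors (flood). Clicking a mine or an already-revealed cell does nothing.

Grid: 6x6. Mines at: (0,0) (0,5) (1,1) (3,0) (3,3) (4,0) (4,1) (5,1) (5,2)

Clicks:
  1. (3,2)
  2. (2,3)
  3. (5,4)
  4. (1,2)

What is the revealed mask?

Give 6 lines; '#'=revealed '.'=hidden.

Click 1 (3,2) count=2: revealed 1 new [(3,2)] -> total=1
Click 2 (2,3) count=1: revealed 1 new [(2,3)] -> total=2
Click 3 (5,4) count=0: revealed 12 new [(1,4) (1,5) (2,4) (2,5) (3,4) (3,5) (4,3) (4,4) (4,5) (5,3) (5,4) (5,5)] -> total=14
Click 4 (1,2) count=1: revealed 1 new [(1,2)] -> total=15

Answer: ......
..#.##
...###
..#.##
...###
...###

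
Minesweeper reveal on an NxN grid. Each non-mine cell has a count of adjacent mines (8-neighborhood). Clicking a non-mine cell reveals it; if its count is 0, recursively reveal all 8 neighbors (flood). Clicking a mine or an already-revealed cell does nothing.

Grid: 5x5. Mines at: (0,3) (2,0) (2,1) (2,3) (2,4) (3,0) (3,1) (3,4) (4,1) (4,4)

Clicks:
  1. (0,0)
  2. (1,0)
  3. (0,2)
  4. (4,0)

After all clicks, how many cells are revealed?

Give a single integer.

Answer: 7

Derivation:
Click 1 (0,0) count=0: revealed 6 new [(0,0) (0,1) (0,2) (1,0) (1,1) (1,2)] -> total=6
Click 2 (1,0) count=2: revealed 0 new [(none)] -> total=6
Click 3 (0,2) count=1: revealed 0 new [(none)] -> total=6
Click 4 (4,0) count=3: revealed 1 new [(4,0)] -> total=7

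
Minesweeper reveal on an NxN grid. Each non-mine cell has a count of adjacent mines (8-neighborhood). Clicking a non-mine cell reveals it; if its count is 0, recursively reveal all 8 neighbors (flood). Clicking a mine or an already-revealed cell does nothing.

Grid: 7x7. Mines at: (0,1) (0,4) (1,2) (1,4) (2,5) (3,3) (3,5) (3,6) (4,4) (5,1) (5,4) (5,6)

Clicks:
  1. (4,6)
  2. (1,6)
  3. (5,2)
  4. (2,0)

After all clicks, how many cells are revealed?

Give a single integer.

Answer: 14

Derivation:
Click 1 (4,6) count=3: revealed 1 new [(4,6)] -> total=1
Click 2 (1,6) count=1: revealed 1 new [(1,6)] -> total=2
Click 3 (5,2) count=1: revealed 1 new [(5,2)] -> total=3
Click 4 (2,0) count=0: revealed 11 new [(1,0) (1,1) (2,0) (2,1) (2,2) (3,0) (3,1) (3,2) (4,0) (4,1) (4,2)] -> total=14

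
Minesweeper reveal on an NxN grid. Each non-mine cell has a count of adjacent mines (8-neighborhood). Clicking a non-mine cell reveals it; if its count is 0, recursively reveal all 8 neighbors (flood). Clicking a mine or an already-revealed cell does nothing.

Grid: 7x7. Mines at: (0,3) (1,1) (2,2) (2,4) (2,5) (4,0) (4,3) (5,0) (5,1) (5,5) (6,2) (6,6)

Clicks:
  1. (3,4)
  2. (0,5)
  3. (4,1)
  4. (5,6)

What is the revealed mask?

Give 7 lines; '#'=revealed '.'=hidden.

Click 1 (3,4) count=3: revealed 1 new [(3,4)] -> total=1
Click 2 (0,5) count=0: revealed 6 new [(0,4) (0,5) (0,6) (1,4) (1,5) (1,6)] -> total=7
Click 3 (4,1) count=3: revealed 1 new [(4,1)] -> total=8
Click 4 (5,6) count=2: revealed 1 new [(5,6)] -> total=9

Answer: ....###
....###
.......
....#..
.#.....
......#
.......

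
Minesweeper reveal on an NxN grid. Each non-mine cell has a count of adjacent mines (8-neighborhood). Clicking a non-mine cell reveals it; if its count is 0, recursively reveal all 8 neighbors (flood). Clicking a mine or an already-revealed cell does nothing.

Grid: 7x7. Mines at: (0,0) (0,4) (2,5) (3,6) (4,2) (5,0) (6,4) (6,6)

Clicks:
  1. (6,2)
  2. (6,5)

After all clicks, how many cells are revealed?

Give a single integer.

Click 1 (6,2) count=0: revealed 6 new [(5,1) (5,2) (5,3) (6,1) (6,2) (6,3)] -> total=6
Click 2 (6,5) count=2: revealed 1 new [(6,5)] -> total=7

Answer: 7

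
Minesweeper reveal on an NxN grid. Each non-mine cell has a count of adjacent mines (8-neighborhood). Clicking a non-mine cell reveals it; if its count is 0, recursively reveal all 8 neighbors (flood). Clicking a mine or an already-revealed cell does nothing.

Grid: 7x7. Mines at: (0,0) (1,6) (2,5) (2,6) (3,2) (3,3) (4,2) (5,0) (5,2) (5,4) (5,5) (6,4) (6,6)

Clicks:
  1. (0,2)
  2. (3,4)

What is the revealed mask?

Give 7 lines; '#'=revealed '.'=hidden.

Answer: .#####.
.#####.
.####..
....#..
.......
.......
.......

Derivation:
Click 1 (0,2) count=0: revealed 14 new [(0,1) (0,2) (0,3) (0,4) (0,5) (1,1) (1,2) (1,3) (1,4) (1,5) (2,1) (2,2) (2,3) (2,4)] -> total=14
Click 2 (3,4) count=2: revealed 1 new [(3,4)] -> total=15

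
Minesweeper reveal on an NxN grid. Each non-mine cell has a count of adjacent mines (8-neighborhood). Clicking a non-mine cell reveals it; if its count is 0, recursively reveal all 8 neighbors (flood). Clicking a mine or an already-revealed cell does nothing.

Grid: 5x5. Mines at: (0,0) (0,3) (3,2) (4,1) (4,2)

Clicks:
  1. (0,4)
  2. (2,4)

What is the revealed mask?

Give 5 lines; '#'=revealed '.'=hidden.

Answer: ....#
...##
...##
...##
...##

Derivation:
Click 1 (0,4) count=1: revealed 1 new [(0,4)] -> total=1
Click 2 (2,4) count=0: revealed 8 new [(1,3) (1,4) (2,3) (2,4) (3,3) (3,4) (4,3) (4,4)] -> total=9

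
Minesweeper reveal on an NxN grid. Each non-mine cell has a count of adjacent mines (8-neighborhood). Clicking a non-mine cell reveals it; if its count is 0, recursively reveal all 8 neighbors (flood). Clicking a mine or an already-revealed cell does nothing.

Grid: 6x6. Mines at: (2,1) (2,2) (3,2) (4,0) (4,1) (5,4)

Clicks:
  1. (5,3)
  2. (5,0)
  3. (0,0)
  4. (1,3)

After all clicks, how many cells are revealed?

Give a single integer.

Click 1 (5,3) count=1: revealed 1 new [(5,3)] -> total=1
Click 2 (5,0) count=2: revealed 1 new [(5,0)] -> total=2
Click 3 (0,0) count=0: revealed 21 new [(0,0) (0,1) (0,2) (0,3) (0,4) (0,5) (1,0) (1,1) (1,2) (1,3) (1,4) (1,5) (2,3) (2,4) (2,5) (3,3) (3,4) (3,5) (4,3) (4,4) (4,5)] -> total=23
Click 4 (1,3) count=1: revealed 0 new [(none)] -> total=23

Answer: 23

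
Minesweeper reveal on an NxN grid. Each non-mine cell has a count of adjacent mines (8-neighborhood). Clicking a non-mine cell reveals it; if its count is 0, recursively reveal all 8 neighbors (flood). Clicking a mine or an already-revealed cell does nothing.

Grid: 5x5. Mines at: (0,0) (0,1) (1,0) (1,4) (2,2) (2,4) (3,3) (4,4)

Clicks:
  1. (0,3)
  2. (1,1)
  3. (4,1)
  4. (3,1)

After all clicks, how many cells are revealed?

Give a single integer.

Answer: 10

Derivation:
Click 1 (0,3) count=1: revealed 1 new [(0,3)] -> total=1
Click 2 (1,1) count=4: revealed 1 new [(1,1)] -> total=2
Click 3 (4,1) count=0: revealed 8 new [(2,0) (2,1) (3,0) (3,1) (3,2) (4,0) (4,1) (4,2)] -> total=10
Click 4 (3,1) count=1: revealed 0 new [(none)] -> total=10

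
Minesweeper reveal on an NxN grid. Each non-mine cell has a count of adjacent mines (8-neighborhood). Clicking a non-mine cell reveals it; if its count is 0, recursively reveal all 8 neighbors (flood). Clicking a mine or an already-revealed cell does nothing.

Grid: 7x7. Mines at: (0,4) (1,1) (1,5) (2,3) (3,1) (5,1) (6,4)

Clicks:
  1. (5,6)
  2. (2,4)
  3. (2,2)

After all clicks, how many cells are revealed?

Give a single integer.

Answer: 21

Derivation:
Click 1 (5,6) count=0: revealed 20 new [(2,4) (2,5) (2,6) (3,2) (3,3) (3,4) (3,5) (3,6) (4,2) (4,3) (4,4) (4,5) (4,6) (5,2) (5,3) (5,4) (5,5) (5,6) (6,5) (6,6)] -> total=20
Click 2 (2,4) count=2: revealed 0 new [(none)] -> total=20
Click 3 (2,2) count=3: revealed 1 new [(2,2)] -> total=21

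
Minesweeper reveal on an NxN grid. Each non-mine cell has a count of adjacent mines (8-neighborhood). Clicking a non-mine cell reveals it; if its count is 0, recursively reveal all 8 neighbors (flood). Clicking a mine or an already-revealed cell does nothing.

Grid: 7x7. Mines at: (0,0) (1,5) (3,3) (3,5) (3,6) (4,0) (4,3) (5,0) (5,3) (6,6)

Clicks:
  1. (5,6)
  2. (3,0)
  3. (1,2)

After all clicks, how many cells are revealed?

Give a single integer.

Answer: 18

Derivation:
Click 1 (5,6) count=1: revealed 1 new [(5,6)] -> total=1
Click 2 (3,0) count=1: revealed 1 new [(3,0)] -> total=2
Click 3 (1,2) count=0: revealed 16 new [(0,1) (0,2) (0,3) (0,4) (1,0) (1,1) (1,2) (1,3) (1,4) (2,0) (2,1) (2,2) (2,3) (2,4) (3,1) (3,2)] -> total=18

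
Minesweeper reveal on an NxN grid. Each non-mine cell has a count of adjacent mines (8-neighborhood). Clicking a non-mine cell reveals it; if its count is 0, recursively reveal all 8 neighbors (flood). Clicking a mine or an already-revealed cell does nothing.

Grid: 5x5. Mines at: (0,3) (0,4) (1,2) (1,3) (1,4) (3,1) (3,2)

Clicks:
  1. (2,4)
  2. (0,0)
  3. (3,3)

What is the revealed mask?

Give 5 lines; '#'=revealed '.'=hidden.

Answer: ##...
##...
##..#
...#.
.....

Derivation:
Click 1 (2,4) count=2: revealed 1 new [(2,4)] -> total=1
Click 2 (0,0) count=0: revealed 6 new [(0,0) (0,1) (1,0) (1,1) (2,0) (2,1)] -> total=7
Click 3 (3,3) count=1: revealed 1 new [(3,3)] -> total=8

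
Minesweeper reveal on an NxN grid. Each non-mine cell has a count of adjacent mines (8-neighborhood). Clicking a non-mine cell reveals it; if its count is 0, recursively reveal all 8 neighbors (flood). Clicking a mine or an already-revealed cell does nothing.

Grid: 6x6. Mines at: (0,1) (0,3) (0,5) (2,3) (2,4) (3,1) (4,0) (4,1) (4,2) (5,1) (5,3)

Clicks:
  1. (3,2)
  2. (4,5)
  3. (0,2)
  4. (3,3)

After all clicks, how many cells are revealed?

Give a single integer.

Click 1 (3,2) count=4: revealed 1 new [(3,2)] -> total=1
Click 2 (4,5) count=0: revealed 6 new [(3,4) (3,5) (4,4) (4,5) (5,4) (5,5)] -> total=7
Click 3 (0,2) count=2: revealed 1 new [(0,2)] -> total=8
Click 4 (3,3) count=3: revealed 1 new [(3,3)] -> total=9

Answer: 9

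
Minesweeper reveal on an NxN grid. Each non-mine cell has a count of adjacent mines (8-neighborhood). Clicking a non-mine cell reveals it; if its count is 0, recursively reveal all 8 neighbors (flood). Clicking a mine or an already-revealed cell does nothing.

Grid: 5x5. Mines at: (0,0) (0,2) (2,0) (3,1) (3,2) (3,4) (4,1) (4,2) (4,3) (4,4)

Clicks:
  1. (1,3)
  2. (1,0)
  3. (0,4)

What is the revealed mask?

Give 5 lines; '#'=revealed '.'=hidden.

Click 1 (1,3) count=1: revealed 1 new [(1,3)] -> total=1
Click 2 (1,0) count=2: revealed 1 new [(1,0)] -> total=2
Click 3 (0,4) count=0: revealed 5 new [(0,3) (0,4) (1,4) (2,3) (2,4)] -> total=7

Answer: ...##
#..##
...##
.....
.....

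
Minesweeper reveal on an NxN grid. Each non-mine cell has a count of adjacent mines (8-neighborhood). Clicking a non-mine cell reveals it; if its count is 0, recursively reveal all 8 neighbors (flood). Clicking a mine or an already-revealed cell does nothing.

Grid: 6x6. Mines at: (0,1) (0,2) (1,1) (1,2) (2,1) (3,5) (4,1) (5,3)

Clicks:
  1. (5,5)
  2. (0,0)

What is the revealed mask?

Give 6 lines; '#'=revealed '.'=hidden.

Answer: #.....
......
......
......
....##
....##

Derivation:
Click 1 (5,5) count=0: revealed 4 new [(4,4) (4,5) (5,4) (5,5)] -> total=4
Click 2 (0,0) count=2: revealed 1 new [(0,0)] -> total=5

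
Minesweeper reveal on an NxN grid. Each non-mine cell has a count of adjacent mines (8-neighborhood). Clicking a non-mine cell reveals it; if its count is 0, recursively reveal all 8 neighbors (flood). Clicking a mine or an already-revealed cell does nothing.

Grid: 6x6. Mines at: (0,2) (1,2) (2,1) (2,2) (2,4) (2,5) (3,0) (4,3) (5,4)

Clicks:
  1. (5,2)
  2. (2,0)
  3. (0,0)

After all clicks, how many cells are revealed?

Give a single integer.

Click 1 (5,2) count=1: revealed 1 new [(5,2)] -> total=1
Click 2 (2,0) count=2: revealed 1 new [(2,0)] -> total=2
Click 3 (0,0) count=0: revealed 4 new [(0,0) (0,1) (1,0) (1,1)] -> total=6

Answer: 6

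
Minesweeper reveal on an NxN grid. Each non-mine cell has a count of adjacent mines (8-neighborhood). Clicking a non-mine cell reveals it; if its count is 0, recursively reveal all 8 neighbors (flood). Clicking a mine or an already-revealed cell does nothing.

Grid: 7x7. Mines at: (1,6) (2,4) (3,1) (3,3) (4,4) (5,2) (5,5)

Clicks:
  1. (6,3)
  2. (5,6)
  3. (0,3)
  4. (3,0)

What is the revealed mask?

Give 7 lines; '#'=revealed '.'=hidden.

Click 1 (6,3) count=1: revealed 1 new [(6,3)] -> total=1
Click 2 (5,6) count=1: revealed 1 new [(5,6)] -> total=2
Click 3 (0,3) count=0: revealed 16 new [(0,0) (0,1) (0,2) (0,3) (0,4) (0,5) (1,0) (1,1) (1,2) (1,3) (1,4) (1,5) (2,0) (2,1) (2,2) (2,3)] -> total=18
Click 4 (3,0) count=1: revealed 1 new [(3,0)] -> total=19

Answer: ######.
######.
####...
#......
.......
......#
...#...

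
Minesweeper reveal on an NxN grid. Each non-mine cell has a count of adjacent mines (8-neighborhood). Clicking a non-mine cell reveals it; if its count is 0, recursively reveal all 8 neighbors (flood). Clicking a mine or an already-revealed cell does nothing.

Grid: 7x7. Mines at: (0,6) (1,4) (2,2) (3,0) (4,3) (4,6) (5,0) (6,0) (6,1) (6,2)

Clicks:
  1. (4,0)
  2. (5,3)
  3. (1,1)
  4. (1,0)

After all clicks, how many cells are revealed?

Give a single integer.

Answer: 12

Derivation:
Click 1 (4,0) count=2: revealed 1 new [(4,0)] -> total=1
Click 2 (5,3) count=2: revealed 1 new [(5,3)] -> total=2
Click 3 (1,1) count=1: revealed 1 new [(1,1)] -> total=3
Click 4 (1,0) count=0: revealed 9 new [(0,0) (0,1) (0,2) (0,3) (1,0) (1,2) (1,3) (2,0) (2,1)] -> total=12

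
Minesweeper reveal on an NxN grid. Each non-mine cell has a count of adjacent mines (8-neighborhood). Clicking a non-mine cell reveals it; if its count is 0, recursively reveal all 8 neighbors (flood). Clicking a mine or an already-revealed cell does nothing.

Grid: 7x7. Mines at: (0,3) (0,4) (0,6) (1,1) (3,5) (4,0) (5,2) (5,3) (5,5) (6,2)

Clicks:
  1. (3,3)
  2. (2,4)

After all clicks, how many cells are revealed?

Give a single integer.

Click 1 (3,3) count=0: revealed 15 new [(1,2) (1,3) (1,4) (2,1) (2,2) (2,3) (2,4) (3,1) (3,2) (3,3) (3,4) (4,1) (4,2) (4,3) (4,4)] -> total=15
Click 2 (2,4) count=1: revealed 0 new [(none)] -> total=15

Answer: 15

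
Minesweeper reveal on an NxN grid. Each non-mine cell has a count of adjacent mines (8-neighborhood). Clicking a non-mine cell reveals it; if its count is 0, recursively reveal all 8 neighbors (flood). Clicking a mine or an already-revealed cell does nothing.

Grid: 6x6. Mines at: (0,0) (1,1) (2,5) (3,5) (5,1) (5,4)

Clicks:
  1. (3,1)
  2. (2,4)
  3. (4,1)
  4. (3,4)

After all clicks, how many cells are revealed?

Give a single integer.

Answer: 23

Derivation:
Click 1 (3,1) count=0: revealed 23 new [(0,2) (0,3) (0,4) (0,5) (1,2) (1,3) (1,4) (1,5) (2,0) (2,1) (2,2) (2,3) (2,4) (3,0) (3,1) (3,2) (3,3) (3,4) (4,0) (4,1) (4,2) (4,3) (4,4)] -> total=23
Click 2 (2,4) count=2: revealed 0 new [(none)] -> total=23
Click 3 (4,1) count=1: revealed 0 new [(none)] -> total=23
Click 4 (3,4) count=2: revealed 0 new [(none)] -> total=23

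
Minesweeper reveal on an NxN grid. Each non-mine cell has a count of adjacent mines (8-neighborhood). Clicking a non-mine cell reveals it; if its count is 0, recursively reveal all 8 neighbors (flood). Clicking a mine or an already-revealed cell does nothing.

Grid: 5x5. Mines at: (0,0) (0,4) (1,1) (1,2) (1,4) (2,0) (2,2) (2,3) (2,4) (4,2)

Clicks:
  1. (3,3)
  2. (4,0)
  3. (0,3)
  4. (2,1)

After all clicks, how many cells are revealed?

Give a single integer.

Click 1 (3,3) count=4: revealed 1 new [(3,3)] -> total=1
Click 2 (4,0) count=0: revealed 4 new [(3,0) (3,1) (4,0) (4,1)] -> total=5
Click 3 (0,3) count=3: revealed 1 new [(0,3)] -> total=6
Click 4 (2,1) count=4: revealed 1 new [(2,1)] -> total=7

Answer: 7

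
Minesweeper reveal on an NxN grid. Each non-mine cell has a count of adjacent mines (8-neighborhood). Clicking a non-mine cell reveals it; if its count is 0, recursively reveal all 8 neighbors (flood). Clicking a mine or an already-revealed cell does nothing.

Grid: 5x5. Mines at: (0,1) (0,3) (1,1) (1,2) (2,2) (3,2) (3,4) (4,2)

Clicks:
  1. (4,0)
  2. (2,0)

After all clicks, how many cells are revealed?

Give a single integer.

Answer: 6

Derivation:
Click 1 (4,0) count=0: revealed 6 new [(2,0) (2,1) (3,0) (3,1) (4,0) (4,1)] -> total=6
Click 2 (2,0) count=1: revealed 0 new [(none)] -> total=6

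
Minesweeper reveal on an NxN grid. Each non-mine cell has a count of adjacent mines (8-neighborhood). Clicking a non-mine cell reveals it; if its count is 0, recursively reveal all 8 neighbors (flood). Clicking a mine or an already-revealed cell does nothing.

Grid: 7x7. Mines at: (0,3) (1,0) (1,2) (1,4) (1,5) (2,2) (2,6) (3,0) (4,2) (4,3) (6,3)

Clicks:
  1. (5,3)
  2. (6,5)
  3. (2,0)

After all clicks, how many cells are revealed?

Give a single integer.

Click 1 (5,3) count=3: revealed 1 new [(5,3)] -> total=1
Click 2 (6,5) count=0: revealed 12 new [(3,4) (3,5) (3,6) (4,4) (4,5) (4,6) (5,4) (5,5) (5,6) (6,4) (6,5) (6,6)] -> total=13
Click 3 (2,0) count=2: revealed 1 new [(2,0)] -> total=14

Answer: 14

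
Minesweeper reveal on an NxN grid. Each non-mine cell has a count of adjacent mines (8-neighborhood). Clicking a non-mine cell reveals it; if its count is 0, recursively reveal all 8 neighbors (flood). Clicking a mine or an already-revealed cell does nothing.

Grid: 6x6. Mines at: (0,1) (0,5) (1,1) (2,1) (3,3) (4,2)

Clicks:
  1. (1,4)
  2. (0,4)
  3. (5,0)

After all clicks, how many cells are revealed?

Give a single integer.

Answer: 8

Derivation:
Click 1 (1,4) count=1: revealed 1 new [(1,4)] -> total=1
Click 2 (0,4) count=1: revealed 1 new [(0,4)] -> total=2
Click 3 (5,0) count=0: revealed 6 new [(3,0) (3,1) (4,0) (4,1) (5,0) (5,1)] -> total=8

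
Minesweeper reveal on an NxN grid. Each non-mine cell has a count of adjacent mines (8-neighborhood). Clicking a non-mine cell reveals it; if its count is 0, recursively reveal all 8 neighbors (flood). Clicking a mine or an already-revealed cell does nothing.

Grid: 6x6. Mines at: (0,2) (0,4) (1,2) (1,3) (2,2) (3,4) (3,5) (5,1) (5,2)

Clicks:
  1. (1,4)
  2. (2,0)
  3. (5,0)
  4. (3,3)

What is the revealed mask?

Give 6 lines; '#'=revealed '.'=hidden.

Answer: ##....
##..#.
##....
##.#..
##....
#.....

Derivation:
Click 1 (1,4) count=2: revealed 1 new [(1,4)] -> total=1
Click 2 (2,0) count=0: revealed 10 new [(0,0) (0,1) (1,0) (1,1) (2,0) (2,1) (3,0) (3,1) (4,0) (4,1)] -> total=11
Click 3 (5,0) count=1: revealed 1 new [(5,0)] -> total=12
Click 4 (3,3) count=2: revealed 1 new [(3,3)] -> total=13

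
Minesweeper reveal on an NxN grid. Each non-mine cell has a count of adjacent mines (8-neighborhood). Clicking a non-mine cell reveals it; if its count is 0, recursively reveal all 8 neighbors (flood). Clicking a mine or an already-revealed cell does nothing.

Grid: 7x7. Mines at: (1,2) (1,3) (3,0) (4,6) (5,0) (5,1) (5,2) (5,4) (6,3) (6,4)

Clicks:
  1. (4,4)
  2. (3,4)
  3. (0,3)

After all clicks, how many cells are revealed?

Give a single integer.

Click 1 (4,4) count=1: revealed 1 new [(4,4)] -> total=1
Click 2 (3,4) count=0: revealed 22 new [(0,4) (0,5) (0,6) (1,4) (1,5) (1,6) (2,1) (2,2) (2,3) (2,4) (2,5) (2,6) (3,1) (3,2) (3,3) (3,4) (3,5) (3,6) (4,1) (4,2) (4,3) (4,5)] -> total=23
Click 3 (0,3) count=2: revealed 1 new [(0,3)] -> total=24

Answer: 24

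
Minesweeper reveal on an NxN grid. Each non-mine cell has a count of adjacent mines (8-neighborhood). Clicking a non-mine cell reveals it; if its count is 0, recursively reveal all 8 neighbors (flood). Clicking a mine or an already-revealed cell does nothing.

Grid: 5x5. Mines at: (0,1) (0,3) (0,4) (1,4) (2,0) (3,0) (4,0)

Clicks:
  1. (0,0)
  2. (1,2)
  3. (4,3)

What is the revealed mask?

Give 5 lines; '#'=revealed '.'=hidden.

Answer: #....
.###.
.####
.####
.####

Derivation:
Click 1 (0,0) count=1: revealed 1 new [(0,0)] -> total=1
Click 2 (1,2) count=2: revealed 1 new [(1,2)] -> total=2
Click 3 (4,3) count=0: revealed 14 new [(1,1) (1,3) (2,1) (2,2) (2,3) (2,4) (3,1) (3,2) (3,3) (3,4) (4,1) (4,2) (4,3) (4,4)] -> total=16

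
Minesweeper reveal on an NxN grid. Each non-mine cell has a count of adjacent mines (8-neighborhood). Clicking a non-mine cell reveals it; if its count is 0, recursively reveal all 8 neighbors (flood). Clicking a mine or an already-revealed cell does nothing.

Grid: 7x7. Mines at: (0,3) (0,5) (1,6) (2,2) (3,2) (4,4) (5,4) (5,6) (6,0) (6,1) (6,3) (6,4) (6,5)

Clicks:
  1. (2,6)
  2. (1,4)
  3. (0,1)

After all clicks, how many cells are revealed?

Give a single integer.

Answer: 16

Derivation:
Click 1 (2,6) count=1: revealed 1 new [(2,6)] -> total=1
Click 2 (1,4) count=2: revealed 1 new [(1,4)] -> total=2
Click 3 (0,1) count=0: revealed 14 new [(0,0) (0,1) (0,2) (1,0) (1,1) (1,2) (2,0) (2,1) (3,0) (3,1) (4,0) (4,1) (5,0) (5,1)] -> total=16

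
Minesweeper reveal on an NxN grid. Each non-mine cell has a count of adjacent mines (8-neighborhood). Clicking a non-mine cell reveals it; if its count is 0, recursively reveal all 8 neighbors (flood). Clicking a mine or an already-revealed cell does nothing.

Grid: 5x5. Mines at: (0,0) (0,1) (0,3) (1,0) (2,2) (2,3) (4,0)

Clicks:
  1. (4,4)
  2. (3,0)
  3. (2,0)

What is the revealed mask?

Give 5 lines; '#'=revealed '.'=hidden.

Answer: .....
.....
#....
#####
.####

Derivation:
Click 1 (4,4) count=0: revealed 8 new [(3,1) (3,2) (3,3) (3,4) (4,1) (4,2) (4,3) (4,4)] -> total=8
Click 2 (3,0) count=1: revealed 1 new [(3,0)] -> total=9
Click 3 (2,0) count=1: revealed 1 new [(2,0)] -> total=10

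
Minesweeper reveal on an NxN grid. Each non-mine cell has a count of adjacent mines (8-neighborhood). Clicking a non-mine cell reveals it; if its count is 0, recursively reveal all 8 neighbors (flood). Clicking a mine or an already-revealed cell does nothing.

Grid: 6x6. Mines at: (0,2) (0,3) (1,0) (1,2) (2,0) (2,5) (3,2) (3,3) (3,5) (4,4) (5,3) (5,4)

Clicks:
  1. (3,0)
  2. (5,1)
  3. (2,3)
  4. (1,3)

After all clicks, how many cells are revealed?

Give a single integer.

Click 1 (3,0) count=1: revealed 1 new [(3,0)] -> total=1
Click 2 (5,1) count=0: revealed 7 new [(3,1) (4,0) (4,1) (4,2) (5,0) (5,1) (5,2)] -> total=8
Click 3 (2,3) count=3: revealed 1 new [(2,3)] -> total=9
Click 4 (1,3) count=3: revealed 1 new [(1,3)] -> total=10

Answer: 10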